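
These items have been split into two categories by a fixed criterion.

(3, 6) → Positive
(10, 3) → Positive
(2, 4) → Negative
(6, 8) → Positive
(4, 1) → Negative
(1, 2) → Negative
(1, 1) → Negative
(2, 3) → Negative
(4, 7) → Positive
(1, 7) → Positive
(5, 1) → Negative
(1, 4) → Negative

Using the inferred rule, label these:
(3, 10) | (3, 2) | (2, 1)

All 'Positive' examples share one property — sum ≥ 8 — and every 'Negative' example lacks it.
Positive: (3, 10), since 3+10 = 13.
Negative: (3, 2), since 3+2 = 5.
Negative: (2, 1), since 2+1 = 3.

Positive, Negative, Negative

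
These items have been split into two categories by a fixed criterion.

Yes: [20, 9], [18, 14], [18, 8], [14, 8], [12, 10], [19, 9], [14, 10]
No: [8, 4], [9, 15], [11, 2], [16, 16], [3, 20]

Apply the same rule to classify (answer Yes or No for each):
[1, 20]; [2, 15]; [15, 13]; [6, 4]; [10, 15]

No, No, Yes, No, No

A rule that fits every label: first > second AND sum ≥ 22 — true of each 'Yes' example, false of each 'No' one.
No: [1, 20], since 1 < 20, 1+20 = 21. No: [2, 15], since 2 < 15, 2+15 = 17. Yes: [15, 13], since 15 > 13, 15+13 = 28. No: [6, 4], since 6 > 4, 6+4 = 10. No: [10, 15], since 10 < 15, 10+15 = 25.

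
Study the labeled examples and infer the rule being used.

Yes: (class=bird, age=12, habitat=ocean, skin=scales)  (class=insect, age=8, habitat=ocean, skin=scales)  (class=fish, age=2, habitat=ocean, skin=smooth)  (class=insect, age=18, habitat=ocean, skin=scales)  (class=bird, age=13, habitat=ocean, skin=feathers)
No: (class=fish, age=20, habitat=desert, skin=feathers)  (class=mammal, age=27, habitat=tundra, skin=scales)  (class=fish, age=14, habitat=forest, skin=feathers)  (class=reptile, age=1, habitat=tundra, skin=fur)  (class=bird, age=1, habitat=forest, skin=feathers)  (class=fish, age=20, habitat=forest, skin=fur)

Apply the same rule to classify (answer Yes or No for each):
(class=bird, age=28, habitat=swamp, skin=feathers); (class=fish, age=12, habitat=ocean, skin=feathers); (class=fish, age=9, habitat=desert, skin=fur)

No, Yes, No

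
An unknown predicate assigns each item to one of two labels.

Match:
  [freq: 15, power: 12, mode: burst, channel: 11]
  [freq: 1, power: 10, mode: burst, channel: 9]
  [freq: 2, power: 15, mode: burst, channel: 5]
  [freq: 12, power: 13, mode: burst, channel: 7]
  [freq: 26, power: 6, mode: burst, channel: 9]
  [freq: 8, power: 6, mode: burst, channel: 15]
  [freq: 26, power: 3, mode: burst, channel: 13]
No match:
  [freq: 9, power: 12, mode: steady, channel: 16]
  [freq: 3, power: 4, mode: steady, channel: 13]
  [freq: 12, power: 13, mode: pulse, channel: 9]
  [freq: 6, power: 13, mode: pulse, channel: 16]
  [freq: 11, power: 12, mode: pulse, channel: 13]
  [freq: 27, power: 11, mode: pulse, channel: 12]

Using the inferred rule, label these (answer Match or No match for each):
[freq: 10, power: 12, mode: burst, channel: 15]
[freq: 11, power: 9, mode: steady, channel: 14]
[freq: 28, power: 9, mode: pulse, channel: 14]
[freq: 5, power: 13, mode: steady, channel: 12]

Match, No match, No match, No match

The simplest hypothesis consistent with all the labels is: mode is burst.
[freq: 10, power: 12, mode: burst, channel: 15]: mode is burst, fits → Match. [freq: 11, power: 9, mode: steady, channel: 14]: mode is steady, doesn't qualify → No match. [freq: 28, power: 9, mode: pulse, channel: 14]: mode is pulse, doesn't qualify → No match. [freq: 5, power: 13, mode: steady, channel: 12]: mode is steady, doesn't qualify → No match.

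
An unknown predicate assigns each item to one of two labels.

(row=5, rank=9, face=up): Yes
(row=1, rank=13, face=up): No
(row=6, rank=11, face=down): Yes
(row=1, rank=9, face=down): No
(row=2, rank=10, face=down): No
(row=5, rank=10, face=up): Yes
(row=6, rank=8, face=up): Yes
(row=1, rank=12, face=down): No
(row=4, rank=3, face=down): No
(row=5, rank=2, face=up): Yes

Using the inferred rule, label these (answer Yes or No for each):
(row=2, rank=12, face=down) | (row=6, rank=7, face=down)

The rule appears to be: row ≥ 5.

No, Yes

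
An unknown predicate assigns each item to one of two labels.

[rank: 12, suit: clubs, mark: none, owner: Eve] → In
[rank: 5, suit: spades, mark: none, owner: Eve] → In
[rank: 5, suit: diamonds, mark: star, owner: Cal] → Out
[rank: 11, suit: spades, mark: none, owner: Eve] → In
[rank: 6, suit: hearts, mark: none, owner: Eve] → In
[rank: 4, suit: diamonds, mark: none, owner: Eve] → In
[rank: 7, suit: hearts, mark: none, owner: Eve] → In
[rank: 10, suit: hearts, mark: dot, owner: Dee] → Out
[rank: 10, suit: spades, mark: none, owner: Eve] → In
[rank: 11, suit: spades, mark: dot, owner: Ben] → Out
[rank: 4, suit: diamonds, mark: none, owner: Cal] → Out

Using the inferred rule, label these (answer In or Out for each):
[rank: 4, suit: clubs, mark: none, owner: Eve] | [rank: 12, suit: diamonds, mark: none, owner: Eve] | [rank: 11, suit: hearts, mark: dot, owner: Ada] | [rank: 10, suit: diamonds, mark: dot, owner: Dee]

The distinguishing property — owner is Eve — holds for all the 'In' cases and none of the 'Out' cases.
[rank: 4, suit: clubs, mark: none, owner: Eve] → owner is Eve → In.
[rank: 12, suit: diamonds, mark: none, owner: Eve] → owner is Eve → In.
[rank: 11, suit: hearts, mark: dot, owner: Ada] → owner is Ada → Out.
[rank: 10, suit: diamonds, mark: dot, owner: Dee] → owner is Dee → Out.

In, In, Out, Out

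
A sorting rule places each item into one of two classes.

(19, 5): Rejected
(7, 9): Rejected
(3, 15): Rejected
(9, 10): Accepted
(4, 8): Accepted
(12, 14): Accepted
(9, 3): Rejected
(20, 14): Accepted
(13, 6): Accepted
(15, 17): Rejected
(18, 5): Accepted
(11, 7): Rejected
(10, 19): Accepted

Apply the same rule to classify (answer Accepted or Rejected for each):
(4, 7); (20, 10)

Accepted, Accepted

Comparing the two groups points to one rule — product is even.
(4, 7) → 4·7 = 28 → Accepted.
(20, 10) → 20·10 = 200 → Accepted.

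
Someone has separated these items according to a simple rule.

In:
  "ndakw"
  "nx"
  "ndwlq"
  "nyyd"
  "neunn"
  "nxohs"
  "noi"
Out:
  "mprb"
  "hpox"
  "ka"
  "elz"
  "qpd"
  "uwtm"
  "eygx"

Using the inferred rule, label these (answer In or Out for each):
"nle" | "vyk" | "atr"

In, Out, Out

A rule that fits every label: contains 'n' — true of each 'In' example, false of each 'Out' one.
"nle" → has 'n' → In.
"vyk" → no 'n' → Out.
"atr" → no 'n' → Out.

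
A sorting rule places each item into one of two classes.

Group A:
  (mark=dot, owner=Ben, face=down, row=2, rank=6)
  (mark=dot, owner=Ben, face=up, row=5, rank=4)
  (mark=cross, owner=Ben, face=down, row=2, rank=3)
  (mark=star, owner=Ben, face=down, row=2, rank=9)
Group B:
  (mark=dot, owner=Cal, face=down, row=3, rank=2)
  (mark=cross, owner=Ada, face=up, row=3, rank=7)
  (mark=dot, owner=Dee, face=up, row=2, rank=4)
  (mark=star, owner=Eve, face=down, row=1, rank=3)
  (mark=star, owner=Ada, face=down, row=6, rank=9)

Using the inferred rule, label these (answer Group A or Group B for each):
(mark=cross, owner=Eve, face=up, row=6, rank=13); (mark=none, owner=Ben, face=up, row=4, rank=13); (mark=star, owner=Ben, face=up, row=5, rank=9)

Group B, Group A, Group A

Checking candidate rules against both groups, what survives is: owner is Ben.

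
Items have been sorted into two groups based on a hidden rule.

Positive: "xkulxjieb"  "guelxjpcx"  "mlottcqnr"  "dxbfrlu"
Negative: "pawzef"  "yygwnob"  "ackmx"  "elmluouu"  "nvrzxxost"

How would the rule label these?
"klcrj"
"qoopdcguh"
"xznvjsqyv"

All 'Positive' examples share one property — odd length AND contains 'l' — and every 'Negative' example lacks it.

Positive, Negative, Negative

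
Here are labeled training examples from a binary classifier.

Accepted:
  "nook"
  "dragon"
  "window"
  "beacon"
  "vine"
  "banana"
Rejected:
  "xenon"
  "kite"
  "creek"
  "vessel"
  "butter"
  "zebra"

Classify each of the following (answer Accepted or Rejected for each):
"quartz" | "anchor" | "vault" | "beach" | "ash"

A rule that fits every label: even length AND contains 'n' — true of each 'Accepted' example, false of each 'Rejected' one.

Rejected, Accepted, Rejected, Rejected, Rejected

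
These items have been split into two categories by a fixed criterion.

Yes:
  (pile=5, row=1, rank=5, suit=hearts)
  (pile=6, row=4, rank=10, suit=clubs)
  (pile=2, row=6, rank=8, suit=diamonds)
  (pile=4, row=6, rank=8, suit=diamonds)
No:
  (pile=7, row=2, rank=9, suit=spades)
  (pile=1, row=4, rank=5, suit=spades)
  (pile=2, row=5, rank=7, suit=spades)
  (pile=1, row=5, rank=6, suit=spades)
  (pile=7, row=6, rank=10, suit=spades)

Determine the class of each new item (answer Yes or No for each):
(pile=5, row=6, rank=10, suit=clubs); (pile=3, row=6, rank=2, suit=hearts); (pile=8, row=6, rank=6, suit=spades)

'Yes' ⟺ suit is not spades.
(pile=5, row=6, rank=10, suit=clubs) — suit is clubs, hence Yes.
(pile=3, row=6, rank=2, suit=hearts) — suit is hearts, hence Yes.
(pile=8, row=6, rank=6, suit=spades) — suit is spades, hence No.

Yes, Yes, No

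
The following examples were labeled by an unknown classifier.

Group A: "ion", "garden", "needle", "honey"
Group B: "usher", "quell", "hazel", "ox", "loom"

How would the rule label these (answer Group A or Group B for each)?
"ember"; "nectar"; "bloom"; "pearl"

Rule: contains 'n'. This holds for each 'Group A' example and fails for each 'Group B' one.
"ember": no 'n', doesn't match → Group B. "nectar": has 'n', matches → Group A. "bloom": no 'n', doesn't match → Group B. "pearl": no 'n', doesn't match → Group B.

Group B, Group A, Group B, Group B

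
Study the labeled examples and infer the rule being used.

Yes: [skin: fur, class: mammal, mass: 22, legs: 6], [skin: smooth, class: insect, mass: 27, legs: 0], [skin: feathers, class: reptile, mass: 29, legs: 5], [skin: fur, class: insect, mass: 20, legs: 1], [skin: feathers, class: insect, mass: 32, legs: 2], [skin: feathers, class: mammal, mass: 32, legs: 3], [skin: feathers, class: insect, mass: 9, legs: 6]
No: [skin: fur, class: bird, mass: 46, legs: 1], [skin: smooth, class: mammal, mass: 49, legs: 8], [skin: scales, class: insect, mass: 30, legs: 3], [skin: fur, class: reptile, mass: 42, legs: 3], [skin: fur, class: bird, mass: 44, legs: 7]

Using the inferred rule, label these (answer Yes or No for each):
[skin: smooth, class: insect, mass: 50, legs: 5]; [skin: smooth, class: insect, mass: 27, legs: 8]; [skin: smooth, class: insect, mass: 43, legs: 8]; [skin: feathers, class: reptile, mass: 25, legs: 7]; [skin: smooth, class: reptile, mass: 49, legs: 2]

A rule that fits every label: skin is feathers OR mass ≤ 27 — true of each 'Yes' example, false of each 'No' one.
[skin: smooth, class: insect, mass: 50, legs: 5]: skin is smooth, mass = 50 — fails the rule, so No.
[skin: smooth, class: insect, mass: 27, legs: 8]: skin is smooth, mass = 27 — qualifies, so Yes.
[skin: smooth, class: insect, mass: 43, legs: 8]: skin is smooth, mass = 43 — fails the rule, so No.
[skin: feathers, class: reptile, mass: 25, legs: 7]: skin is feathers, mass = 25 — qualifies, so Yes.
[skin: smooth, class: reptile, mass: 49, legs: 2]: skin is smooth, mass = 49 — fails the rule, so No.

No, Yes, No, Yes, No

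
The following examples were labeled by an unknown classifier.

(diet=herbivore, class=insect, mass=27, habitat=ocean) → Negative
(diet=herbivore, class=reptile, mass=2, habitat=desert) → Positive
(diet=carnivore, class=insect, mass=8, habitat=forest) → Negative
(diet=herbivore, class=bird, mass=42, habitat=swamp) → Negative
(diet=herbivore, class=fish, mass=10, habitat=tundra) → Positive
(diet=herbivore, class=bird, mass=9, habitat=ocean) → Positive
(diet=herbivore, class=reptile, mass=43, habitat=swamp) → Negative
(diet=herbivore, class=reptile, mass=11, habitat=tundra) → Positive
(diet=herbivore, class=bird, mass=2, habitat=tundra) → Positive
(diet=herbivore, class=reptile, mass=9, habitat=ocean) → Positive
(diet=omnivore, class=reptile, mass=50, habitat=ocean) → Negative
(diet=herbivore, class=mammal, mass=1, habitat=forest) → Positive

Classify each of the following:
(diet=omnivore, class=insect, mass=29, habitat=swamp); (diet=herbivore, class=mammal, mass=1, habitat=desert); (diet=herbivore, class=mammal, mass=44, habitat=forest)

All 'Positive' examples share one property — diet is herbivore AND mass ≤ 11 — and every 'Negative' example lacks it.
Negative: (diet=omnivore, class=insect, mass=29, habitat=swamp), since diet is omnivore, mass = 29.
Positive: (diet=herbivore, class=mammal, mass=1, habitat=desert), since diet is herbivore, mass = 1.
Negative: (diet=herbivore, class=mammal, mass=44, habitat=forest), since diet is herbivore, mass = 44.

Negative, Positive, Negative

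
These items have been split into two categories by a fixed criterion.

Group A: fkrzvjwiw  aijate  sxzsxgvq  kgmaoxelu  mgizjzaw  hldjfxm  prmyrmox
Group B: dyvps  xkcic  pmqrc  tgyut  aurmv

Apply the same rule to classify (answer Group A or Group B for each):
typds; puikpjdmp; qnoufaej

Group B, Group A, Group A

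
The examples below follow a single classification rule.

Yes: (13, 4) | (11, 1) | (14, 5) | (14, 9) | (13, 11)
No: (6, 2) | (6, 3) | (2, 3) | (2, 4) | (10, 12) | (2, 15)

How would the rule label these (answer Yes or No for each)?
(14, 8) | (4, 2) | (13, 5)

The pattern is that an item is 'Yes' exactly when: first ≥ 11.
(14, 8): Yes (first 14). (4, 2): No (first 4). (13, 5): Yes (first 13).

Yes, No, Yes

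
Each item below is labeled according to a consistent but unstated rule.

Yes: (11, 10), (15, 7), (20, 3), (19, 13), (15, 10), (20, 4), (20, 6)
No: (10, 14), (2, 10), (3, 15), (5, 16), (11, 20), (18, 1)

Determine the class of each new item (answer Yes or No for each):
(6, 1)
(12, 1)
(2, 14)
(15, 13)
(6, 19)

The rule appears to be: first > second AND sum ≥ 21.
(6, 1) — 6 > 1, 6+1 = 7, hence No. (12, 1) — 12 > 1, 12+1 = 13, hence No. (2, 14) — 2 < 14, 2+14 = 16, hence No. (15, 13) — 15 > 13, 15+13 = 28, hence Yes. (6, 19) — 6 < 19, 6+19 = 25, hence No.

No, No, No, Yes, No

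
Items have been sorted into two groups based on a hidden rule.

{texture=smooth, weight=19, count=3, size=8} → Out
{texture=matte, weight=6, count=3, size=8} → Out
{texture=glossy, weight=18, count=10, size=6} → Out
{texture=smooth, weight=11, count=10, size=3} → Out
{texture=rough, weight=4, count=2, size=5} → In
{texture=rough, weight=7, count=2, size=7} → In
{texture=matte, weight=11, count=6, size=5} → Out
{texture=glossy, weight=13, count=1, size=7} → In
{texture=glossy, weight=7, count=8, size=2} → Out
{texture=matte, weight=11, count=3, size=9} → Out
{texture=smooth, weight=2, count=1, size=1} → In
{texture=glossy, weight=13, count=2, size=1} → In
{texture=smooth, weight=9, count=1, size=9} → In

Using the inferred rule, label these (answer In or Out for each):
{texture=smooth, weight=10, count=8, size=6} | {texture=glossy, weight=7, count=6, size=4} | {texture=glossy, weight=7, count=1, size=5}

'In' ⟺ count ≤ 2.

Out, Out, In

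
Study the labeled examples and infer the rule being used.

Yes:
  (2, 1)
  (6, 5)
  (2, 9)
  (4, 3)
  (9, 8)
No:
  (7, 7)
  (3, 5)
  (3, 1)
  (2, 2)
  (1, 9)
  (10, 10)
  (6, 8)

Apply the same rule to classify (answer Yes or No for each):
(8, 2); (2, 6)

No, No

'Yes' ⟺ sum is odd.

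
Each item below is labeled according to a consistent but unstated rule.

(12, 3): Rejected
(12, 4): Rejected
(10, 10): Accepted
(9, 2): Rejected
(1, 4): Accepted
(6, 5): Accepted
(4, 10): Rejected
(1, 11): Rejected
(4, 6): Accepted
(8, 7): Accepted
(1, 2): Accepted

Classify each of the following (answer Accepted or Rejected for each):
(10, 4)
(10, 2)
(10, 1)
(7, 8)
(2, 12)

Rejected, Rejected, Rejected, Accepted, Rejected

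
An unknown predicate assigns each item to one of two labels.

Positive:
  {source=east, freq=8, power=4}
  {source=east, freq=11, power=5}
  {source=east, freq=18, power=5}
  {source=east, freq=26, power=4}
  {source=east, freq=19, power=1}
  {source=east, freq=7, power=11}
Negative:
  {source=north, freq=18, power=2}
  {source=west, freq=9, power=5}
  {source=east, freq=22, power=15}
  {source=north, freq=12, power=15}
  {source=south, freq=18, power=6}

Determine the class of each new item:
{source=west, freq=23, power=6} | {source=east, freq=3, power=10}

Negative, Positive

Every 'Positive' example satisfies: source is east AND power ≤ 11. None of the 'Negative' examples do.
{source=west, freq=23, power=6}: source is west, power = 6, does not satisfy this → Negative. {source=east, freq=3, power=10}: source is east, power = 10, checks out → Positive.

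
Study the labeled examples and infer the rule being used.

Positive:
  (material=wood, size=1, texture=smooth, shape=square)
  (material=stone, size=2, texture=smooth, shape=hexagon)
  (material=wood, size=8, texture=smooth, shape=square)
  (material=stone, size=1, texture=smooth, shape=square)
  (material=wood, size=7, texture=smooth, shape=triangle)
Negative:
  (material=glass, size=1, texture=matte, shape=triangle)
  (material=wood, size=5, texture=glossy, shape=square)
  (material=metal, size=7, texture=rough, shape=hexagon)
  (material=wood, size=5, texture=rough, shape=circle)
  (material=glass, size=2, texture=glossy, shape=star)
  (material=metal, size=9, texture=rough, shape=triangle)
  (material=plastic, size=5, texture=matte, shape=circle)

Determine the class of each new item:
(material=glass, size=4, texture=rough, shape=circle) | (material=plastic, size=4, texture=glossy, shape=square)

Negative, Negative

Looking at the examples, the only property every 'Positive' case has and every 'Negative' case lacks is: texture is smooth.
Negative: (material=glass, size=4, texture=rough, shape=circle), since texture is rough.
Negative: (material=plastic, size=4, texture=glossy, shape=square), since texture is glossy.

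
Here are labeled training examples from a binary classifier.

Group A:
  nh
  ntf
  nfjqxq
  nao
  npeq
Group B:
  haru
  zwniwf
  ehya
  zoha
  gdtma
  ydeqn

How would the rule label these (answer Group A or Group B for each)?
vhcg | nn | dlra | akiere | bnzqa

The rule appears to be: starts with 'n'.
vhcg: Group B (starts with 'v'). nn: Group A (starts with 'n'). dlra: Group B (starts with 'd'). akiere: Group B (starts with 'a'). bnzqa: Group B (starts with 'b').

Group B, Group A, Group B, Group B, Group B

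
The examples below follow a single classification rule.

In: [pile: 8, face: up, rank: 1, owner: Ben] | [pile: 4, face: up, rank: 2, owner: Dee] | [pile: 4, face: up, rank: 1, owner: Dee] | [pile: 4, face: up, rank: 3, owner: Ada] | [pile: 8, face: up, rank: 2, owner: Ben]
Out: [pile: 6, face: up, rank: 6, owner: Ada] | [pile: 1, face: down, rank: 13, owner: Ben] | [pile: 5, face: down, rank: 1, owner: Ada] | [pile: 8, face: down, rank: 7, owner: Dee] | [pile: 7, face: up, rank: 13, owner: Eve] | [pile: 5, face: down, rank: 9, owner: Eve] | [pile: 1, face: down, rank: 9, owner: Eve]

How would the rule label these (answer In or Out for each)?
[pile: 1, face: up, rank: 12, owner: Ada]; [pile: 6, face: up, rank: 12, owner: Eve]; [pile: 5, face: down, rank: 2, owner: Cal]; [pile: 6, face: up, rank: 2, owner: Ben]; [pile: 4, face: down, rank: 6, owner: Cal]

Out, Out, Out, In, Out

One predicate separates the groups cleanly: face is up AND rank ≤ 3.
Out: [pile: 1, face: up, rank: 12, owner: Ada], since face is up, rank = 12.
Out: [pile: 6, face: up, rank: 12, owner: Eve], since face is up, rank = 12.
Out: [pile: 5, face: down, rank: 2, owner: Cal], since face is down, rank = 2.
In: [pile: 6, face: up, rank: 2, owner: Ben], since face is up, rank = 2.
Out: [pile: 4, face: down, rank: 6, owner: Cal], since face is down, rank = 6.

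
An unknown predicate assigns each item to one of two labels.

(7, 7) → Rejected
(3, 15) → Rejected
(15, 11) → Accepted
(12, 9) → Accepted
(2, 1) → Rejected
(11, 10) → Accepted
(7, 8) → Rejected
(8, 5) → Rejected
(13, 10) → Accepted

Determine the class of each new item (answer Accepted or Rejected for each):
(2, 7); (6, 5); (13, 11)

Rule: sum ≥ 21. This holds for each 'Accepted' example and fails for each 'Rejected' one.
Rejected: (2, 7), since 2+7 = 9.
Rejected: (6, 5), since 6+5 = 11.
Accepted: (13, 11), since 13+11 = 24.

Rejected, Rejected, Accepted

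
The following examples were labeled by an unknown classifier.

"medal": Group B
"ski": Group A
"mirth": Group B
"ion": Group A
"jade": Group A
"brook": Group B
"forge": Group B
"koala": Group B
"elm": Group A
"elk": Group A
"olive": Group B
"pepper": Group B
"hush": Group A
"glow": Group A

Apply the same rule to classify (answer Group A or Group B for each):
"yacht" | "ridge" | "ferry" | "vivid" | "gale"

Group B, Group B, Group B, Group B, Group A

The simplest hypothesis consistent with all the labels is: length ≤ 4.
"yacht" — length 5, hence Group B. "ridge" — length 5, hence Group B. "ferry" — length 5, hence Group B. "vivid" — length 5, hence Group B. "gale" — length 4, hence Group A.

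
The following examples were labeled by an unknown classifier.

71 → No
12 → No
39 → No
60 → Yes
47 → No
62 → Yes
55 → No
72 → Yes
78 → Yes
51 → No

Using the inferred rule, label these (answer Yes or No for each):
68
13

The classifier is using: even AND at least 39.

Yes, No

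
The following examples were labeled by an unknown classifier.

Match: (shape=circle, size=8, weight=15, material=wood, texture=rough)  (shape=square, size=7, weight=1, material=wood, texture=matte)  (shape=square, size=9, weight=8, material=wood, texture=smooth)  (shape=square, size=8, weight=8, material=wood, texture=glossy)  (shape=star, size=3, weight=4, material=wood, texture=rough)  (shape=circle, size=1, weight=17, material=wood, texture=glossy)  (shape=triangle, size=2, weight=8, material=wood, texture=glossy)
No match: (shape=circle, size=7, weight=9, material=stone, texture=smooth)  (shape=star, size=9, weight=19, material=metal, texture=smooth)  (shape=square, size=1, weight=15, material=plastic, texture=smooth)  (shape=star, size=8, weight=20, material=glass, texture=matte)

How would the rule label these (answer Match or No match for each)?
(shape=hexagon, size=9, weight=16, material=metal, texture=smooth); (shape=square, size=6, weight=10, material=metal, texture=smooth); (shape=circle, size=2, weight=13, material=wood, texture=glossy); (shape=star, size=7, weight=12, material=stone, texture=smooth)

Every 'Match' example satisfies: material is wood. None of the 'No match' examples do.
(shape=hexagon, size=9, weight=16, material=metal, texture=smooth): No match (material is metal). (shape=square, size=6, weight=10, material=metal, texture=smooth): No match (material is metal). (shape=circle, size=2, weight=13, material=wood, texture=glossy): Match (material is wood). (shape=star, size=7, weight=12, material=stone, texture=smooth): No match (material is stone).

No match, No match, Match, No match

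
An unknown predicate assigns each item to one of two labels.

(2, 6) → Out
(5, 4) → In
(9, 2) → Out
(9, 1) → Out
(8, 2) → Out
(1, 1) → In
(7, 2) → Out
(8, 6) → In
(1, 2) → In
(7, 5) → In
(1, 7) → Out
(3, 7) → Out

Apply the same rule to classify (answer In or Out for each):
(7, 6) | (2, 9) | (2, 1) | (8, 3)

The rule appears to be: |first − second| ≤ 2.
(7, 6): |7−6| = 1, meets the rule → In.
(2, 9): |2−9| = 7, does not satisfy this → Out.
(2, 1): |2−1| = 1, meets the rule → In.
(8, 3): |8−3| = 5, does not satisfy this → Out.

In, Out, In, Out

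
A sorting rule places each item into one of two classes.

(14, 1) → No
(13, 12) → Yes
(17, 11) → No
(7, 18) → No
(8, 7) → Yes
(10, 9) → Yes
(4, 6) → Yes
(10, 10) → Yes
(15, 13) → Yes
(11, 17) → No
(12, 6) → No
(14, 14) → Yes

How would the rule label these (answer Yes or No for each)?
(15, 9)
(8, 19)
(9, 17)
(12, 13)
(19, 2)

The pattern is that an item is 'Yes' exactly when: |first − second| ≤ 2.
(15, 9): |15−9| = 6, does not fit → No. (8, 19): |8−19| = 11, does not fit → No. (9, 17): |9−17| = 8, does not fit → No. (12, 13): |12−13| = 1, qualifies → Yes. (19, 2): |19−2| = 17, does not fit → No.

No, No, No, Yes, No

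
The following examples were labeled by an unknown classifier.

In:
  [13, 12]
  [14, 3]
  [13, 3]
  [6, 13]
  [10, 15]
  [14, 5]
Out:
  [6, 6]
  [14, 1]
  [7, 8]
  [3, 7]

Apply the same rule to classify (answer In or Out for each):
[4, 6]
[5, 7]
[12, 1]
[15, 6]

'In' ⟺ sum ≥ 16.
[4, 6]: Out (4+6 = 10). [5, 7]: Out (5+7 = 12). [12, 1]: Out (12+1 = 13). [15, 6]: In (15+6 = 21).

Out, Out, Out, In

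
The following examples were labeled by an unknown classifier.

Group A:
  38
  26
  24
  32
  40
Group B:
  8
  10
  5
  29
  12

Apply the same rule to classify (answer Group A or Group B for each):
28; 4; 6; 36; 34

The common property of the 'Group A' items is: even AND at least 24. No 'Group B' item has it.

Group A, Group B, Group B, Group A, Group A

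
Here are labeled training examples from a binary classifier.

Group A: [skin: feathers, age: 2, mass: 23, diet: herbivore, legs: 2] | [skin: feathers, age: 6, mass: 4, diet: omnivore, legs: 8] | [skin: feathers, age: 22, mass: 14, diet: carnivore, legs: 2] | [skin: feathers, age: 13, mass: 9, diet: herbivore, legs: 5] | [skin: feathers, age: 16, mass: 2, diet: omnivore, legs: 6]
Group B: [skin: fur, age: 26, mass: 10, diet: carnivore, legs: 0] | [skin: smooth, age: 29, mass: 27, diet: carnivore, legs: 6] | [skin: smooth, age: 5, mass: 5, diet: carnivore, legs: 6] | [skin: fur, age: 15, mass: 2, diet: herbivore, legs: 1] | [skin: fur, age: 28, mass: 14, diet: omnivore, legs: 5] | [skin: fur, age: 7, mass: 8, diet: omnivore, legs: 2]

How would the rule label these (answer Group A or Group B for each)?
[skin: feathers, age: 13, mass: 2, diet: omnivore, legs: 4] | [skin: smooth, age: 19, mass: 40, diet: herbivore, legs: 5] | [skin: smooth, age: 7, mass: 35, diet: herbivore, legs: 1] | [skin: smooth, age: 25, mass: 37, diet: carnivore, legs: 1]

The pattern is that an item is 'Group A' exactly when: skin is feathers.
[skin: feathers, age: 13, mass: 2, diet: omnivore, legs: 4] → skin is feathers → Group A.
[skin: smooth, age: 19, mass: 40, diet: herbivore, legs: 5] → skin is smooth → Group B.
[skin: smooth, age: 7, mass: 35, diet: herbivore, legs: 1] → skin is smooth → Group B.
[skin: smooth, age: 25, mass: 37, diet: carnivore, legs: 1] → skin is smooth → Group B.

Group A, Group B, Group B, Group B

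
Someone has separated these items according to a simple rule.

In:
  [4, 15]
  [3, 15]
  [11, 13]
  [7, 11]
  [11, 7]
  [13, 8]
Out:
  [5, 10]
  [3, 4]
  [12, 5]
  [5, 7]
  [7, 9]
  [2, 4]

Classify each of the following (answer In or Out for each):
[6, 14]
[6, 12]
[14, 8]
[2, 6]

In, In, In, Out

Every 'In' example satisfies: sum ≥ 18. None of the 'Out' examples do.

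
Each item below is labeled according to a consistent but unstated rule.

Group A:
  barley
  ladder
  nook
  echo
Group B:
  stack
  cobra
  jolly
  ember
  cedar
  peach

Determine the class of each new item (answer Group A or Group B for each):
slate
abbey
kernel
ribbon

A rule that fits every label: even length — true of each 'Group A' example, false of each 'Group B' one.

Group B, Group B, Group A, Group A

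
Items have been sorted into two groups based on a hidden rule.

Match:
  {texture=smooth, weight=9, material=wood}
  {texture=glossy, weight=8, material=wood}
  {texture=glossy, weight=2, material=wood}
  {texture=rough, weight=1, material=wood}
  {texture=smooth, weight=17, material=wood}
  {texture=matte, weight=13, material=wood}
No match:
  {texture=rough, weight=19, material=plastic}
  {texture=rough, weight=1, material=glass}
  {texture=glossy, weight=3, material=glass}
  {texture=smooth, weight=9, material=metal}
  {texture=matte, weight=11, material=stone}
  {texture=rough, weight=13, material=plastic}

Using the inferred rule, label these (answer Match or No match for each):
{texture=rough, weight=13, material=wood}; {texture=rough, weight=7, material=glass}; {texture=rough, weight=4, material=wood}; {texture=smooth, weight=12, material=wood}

Match, No match, Match, Match

The rule appears to be: material is wood.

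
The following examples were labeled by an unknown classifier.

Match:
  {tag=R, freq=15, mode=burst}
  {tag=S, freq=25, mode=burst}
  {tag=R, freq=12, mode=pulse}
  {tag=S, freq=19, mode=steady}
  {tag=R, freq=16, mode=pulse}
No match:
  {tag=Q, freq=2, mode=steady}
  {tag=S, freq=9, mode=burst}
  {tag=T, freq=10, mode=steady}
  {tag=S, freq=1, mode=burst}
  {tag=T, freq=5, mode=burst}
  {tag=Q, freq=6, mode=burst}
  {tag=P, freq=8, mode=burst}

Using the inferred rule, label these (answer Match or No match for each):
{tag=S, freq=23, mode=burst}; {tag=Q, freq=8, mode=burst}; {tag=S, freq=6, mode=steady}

Match, No match, No match

The simplest hypothesis consistent with all the labels is: freq ≥ 12.
{tag=S, freq=23, mode=burst}: freq = 23 — has this property, so Match. {tag=Q, freq=8, mode=burst}: freq = 8 — fails the rule, so No match. {tag=S, freq=6, mode=steady}: freq = 6 — fails the rule, so No match.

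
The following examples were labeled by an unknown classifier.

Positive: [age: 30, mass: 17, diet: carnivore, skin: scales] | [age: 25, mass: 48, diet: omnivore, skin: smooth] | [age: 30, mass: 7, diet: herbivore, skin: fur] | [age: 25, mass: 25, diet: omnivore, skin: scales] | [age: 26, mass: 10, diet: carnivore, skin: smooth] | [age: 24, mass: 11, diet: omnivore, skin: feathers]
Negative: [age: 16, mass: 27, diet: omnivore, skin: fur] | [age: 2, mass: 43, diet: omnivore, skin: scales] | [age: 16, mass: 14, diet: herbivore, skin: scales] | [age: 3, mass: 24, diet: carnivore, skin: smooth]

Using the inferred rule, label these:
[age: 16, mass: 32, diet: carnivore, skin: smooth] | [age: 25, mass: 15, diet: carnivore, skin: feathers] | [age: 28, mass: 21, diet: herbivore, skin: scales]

'Positive' ⟺ age ≥ 24.

Negative, Positive, Positive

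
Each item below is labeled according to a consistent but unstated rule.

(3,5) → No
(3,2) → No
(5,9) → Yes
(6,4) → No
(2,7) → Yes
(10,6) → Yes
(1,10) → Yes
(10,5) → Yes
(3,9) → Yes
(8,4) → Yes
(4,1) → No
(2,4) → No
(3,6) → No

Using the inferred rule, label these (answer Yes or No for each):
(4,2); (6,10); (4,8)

No, Yes, Yes

A rule that fits every label: max ≥ 7 — true of each 'Yes' example, false of each 'No' one.
No: (4,2), since max 4. Yes: (6,10), since max 10. Yes: (4,8), since max 8.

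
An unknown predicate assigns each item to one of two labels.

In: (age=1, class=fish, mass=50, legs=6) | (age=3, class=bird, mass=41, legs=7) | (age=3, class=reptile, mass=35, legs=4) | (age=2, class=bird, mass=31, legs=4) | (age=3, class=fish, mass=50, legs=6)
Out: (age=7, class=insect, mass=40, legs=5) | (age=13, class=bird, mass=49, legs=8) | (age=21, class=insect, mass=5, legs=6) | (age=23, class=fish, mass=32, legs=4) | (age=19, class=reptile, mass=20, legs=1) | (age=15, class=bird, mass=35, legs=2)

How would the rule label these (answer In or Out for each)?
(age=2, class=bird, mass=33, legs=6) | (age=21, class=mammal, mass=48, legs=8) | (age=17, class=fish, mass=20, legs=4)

In, Out, Out

A rule that fits every label: age ≤ 3 — true of each 'In' example, false of each 'Out' one.
(age=2, class=bird, mass=33, legs=6) → age = 2 → In. (age=21, class=mammal, mass=48, legs=8) → age = 21 → Out. (age=17, class=fish, mass=20, legs=4) → age = 17 → Out.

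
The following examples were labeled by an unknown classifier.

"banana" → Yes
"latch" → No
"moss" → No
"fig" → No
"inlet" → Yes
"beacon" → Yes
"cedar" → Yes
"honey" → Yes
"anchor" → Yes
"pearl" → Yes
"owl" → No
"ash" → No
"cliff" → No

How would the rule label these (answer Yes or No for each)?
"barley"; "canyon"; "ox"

The common property of the 'Yes' items is: has ≥ 2 vowels. No 'No' item has it.

Yes, Yes, No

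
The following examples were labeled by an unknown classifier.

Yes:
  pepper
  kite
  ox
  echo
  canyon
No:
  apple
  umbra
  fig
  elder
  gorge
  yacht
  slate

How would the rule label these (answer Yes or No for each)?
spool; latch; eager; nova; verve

No, No, No, Yes, No

Looking at the examples, the only property every 'Yes' case has and every 'No' case lacks is: even length.
spool → length 5 → No.
latch → length 5 → No.
eager → length 5 → No.
nova → length 4 → Yes.
verve → length 5 → No.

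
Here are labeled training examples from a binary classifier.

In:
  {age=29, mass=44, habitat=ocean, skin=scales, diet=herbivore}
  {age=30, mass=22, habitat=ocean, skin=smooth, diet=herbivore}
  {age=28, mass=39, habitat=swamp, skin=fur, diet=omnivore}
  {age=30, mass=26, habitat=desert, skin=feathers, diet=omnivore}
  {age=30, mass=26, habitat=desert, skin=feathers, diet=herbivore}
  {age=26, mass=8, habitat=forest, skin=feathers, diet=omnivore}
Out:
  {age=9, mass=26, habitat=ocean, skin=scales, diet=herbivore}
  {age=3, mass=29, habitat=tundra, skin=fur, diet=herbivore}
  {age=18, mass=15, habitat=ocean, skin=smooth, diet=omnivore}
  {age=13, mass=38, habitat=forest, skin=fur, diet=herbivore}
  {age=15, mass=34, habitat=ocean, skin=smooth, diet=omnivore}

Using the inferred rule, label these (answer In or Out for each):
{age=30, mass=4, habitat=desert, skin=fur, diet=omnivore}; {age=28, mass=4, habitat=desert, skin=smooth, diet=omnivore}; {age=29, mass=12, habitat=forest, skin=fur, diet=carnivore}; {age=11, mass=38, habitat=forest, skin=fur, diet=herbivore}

Every 'In' example satisfies: age ≥ 26. None of the 'Out' examples do.
{age=30, mass=4, habitat=desert, skin=fur, diet=omnivore} — age = 30, hence In.
{age=28, mass=4, habitat=desert, skin=smooth, diet=omnivore} — age = 28, hence In.
{age=29, mass=12, habitat=forest, skin=fur, diet=carnivore} — age = 29, hence In.
{age=11, mass=38, habitat=forest, skin=fur, diet=herbivore} — age = 11, hence Out.

In, In, In, Out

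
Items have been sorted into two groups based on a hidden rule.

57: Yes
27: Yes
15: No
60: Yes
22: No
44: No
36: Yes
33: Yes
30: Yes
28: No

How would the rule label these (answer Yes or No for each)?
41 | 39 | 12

No, Yes, No

The common property of the 'Yes' items is: multiple of 3 AND at least 22. No 'No' item has it.
41 → 41 = 3·13 + 2, 41 ≥ 22 → No. 39 → 39 = 3·13, 39 ≥ 22 → Yes. 12 → 12 = 3·4, 12 < 22 → No.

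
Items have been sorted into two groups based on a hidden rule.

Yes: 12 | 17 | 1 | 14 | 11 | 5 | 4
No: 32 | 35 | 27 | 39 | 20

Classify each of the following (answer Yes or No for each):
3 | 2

Every 'Yes' example satisfies: at most 17. None of the 'No' examples do.
3: 3 ≤ 17, passes → Yes.
2: 2 ≤ 17, passes → Yes.

Yes, Yes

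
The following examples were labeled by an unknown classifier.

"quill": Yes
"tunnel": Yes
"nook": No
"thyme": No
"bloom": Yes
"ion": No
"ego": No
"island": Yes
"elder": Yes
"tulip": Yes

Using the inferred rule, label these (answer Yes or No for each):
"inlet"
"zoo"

Yes, No

Every 'Yes' example satisfies: contains 'l'. None of the 'No' examples do.
"inlet" — has 'l', hence Yes. "zoo" — no 'l', hence No.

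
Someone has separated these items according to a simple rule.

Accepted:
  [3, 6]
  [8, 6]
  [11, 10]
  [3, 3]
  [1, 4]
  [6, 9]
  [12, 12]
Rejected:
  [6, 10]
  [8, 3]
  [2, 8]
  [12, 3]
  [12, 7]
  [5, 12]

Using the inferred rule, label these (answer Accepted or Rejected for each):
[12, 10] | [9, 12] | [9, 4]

The pattern is that an item is 'Accepted' exactly when: |first − second| ≤ 3.

Accepted, Accepted, Rejected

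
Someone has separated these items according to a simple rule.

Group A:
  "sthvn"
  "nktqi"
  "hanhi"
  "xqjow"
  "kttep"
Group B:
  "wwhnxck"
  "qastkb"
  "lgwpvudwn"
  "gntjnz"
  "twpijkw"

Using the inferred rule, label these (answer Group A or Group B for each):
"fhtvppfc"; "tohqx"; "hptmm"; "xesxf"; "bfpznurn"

Group B, Group A, Group A, Group A, Group B

Looking at the examples, the only property every 'Group A' case has and every 'Group B' case lacks is: length 5.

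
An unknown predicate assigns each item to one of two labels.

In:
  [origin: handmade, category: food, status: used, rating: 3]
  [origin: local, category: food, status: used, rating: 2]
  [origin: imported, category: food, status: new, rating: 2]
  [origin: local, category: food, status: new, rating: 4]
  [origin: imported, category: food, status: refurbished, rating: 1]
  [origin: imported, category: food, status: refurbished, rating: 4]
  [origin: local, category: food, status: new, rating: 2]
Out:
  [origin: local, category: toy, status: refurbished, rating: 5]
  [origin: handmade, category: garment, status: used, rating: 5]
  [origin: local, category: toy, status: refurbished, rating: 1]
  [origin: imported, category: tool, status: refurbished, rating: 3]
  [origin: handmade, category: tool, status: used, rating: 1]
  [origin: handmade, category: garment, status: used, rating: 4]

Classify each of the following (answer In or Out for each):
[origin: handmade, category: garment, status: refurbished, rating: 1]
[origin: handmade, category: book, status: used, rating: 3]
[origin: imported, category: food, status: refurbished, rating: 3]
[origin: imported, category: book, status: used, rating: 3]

'In' ⟺ category is food.
[origin: handmade, category: garment, status: refurbished, rating: 1]: Out (category is garment). [origin: handmade, category: book, status: used, rating: 3]: Out (category is book). [origin: imported, category: food, status: refurbished, rating: 3]: In (category is food). [origin: imported, category: book, status: used, rating: 3]: Out (category is book).

Out, Out, In, Out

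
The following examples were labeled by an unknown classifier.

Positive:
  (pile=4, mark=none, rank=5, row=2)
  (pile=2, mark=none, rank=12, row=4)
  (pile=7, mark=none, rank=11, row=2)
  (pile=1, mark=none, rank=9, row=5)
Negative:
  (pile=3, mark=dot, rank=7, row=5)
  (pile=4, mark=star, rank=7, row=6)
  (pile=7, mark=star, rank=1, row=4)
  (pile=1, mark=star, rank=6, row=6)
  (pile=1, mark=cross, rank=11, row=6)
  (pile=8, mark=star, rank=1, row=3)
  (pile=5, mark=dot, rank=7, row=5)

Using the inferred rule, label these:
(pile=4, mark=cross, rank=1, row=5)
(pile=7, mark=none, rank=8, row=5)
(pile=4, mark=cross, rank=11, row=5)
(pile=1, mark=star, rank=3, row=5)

Negative, Positive, Negative, Negative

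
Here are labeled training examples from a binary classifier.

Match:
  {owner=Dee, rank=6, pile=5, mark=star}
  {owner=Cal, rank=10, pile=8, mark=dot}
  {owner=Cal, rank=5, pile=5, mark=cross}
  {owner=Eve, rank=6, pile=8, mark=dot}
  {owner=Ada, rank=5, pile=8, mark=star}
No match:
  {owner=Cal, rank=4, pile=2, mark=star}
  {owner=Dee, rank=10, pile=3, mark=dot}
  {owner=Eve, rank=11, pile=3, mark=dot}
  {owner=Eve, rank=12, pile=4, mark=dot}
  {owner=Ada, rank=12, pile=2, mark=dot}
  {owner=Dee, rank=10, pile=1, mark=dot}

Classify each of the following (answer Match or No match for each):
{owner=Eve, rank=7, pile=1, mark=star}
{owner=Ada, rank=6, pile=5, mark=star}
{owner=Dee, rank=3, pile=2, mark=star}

No match, Match, No match

The simplest hypothesis consistent with all the labels is: pile ≥ 5.
{owner=Eve, rank=7, pile=1, mark=star} → pile = 1 → No match. {owner=Ada, rank=6, pile=5, mark=star} → pile = 5 → Match. {owner=Dee, rank=3, pile=2, mark=star} → pile = 2 → No match.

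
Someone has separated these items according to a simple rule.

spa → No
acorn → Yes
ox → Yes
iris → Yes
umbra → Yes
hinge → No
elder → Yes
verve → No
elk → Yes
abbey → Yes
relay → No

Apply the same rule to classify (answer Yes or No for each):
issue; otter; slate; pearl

Yes, Yes, No, No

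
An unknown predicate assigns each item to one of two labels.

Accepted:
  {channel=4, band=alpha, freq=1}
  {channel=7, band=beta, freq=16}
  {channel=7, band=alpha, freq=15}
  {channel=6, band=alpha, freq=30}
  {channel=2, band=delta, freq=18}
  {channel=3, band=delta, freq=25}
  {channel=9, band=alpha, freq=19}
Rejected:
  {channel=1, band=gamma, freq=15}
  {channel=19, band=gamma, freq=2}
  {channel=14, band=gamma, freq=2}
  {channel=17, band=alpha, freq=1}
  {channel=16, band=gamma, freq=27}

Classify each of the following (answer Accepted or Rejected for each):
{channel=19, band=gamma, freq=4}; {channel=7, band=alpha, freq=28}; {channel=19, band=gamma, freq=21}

Every 'Accepted' example satisfies: channel ≥ 2 AND channel ≤ 9. None of the 'Rejected' examples do.
{channel=19, band=gamma, freq=4}: channel = 19, doesn't match → Rejected.
{channel=7, band=alpha, freq=28}: channel = 7, satisfies this → Accepted.
{channel=19, band=gamma, freq=21}: channel = 19, doesn't match → Rejected.

Rejected, Accepted, Rejected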